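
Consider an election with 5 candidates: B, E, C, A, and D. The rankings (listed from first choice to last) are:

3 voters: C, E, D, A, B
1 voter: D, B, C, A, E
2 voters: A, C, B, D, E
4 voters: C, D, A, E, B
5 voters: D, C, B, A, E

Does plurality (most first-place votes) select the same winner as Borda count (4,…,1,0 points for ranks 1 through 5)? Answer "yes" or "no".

yes

Plurality — first-place votes: B 0, E 0, C 7, A 2, D 6. Winner: C.
Borda — scores: B 17, E 13, C 51, A 25, D 44. Winner: C.
The two methods agree.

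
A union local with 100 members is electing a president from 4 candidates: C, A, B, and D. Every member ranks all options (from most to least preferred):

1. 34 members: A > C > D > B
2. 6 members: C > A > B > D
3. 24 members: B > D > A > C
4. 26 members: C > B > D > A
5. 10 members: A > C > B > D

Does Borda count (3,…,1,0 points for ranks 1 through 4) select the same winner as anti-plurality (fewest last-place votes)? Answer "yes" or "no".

no

Borda — scores: C 184, A 168, B 140, D 108. Winner: C.
Anti-plurality — last-place votes: C 24, A 26, B 34, D 16. Winner: D.
The two methods disagree.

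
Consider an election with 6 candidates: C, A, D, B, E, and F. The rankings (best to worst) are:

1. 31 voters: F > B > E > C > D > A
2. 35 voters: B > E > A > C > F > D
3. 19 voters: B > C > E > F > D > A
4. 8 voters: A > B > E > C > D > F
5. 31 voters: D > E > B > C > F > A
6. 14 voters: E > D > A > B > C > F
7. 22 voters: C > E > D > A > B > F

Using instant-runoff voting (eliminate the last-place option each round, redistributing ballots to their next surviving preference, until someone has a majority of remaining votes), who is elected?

Round 1: C 22, A 8, D 31, B 54, E 14, F 31. Eliminate A.
Round 2: C 22, D 31, B 62, E 14, F 31. Eliminate E.
Round 3: C 22, D 45, B 62, F 31. Eliminate C.
Round 4: D 67, B 62, F 31. Eliminate F.
Round 5: D 67, B 93. B has a majority.

B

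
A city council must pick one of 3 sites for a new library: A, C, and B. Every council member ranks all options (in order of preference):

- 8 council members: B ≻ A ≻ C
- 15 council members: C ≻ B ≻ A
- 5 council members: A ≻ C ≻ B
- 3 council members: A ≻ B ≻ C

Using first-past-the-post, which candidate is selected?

C

First-place votes: A 8, C 15, B 8.
C has the most first-place votes.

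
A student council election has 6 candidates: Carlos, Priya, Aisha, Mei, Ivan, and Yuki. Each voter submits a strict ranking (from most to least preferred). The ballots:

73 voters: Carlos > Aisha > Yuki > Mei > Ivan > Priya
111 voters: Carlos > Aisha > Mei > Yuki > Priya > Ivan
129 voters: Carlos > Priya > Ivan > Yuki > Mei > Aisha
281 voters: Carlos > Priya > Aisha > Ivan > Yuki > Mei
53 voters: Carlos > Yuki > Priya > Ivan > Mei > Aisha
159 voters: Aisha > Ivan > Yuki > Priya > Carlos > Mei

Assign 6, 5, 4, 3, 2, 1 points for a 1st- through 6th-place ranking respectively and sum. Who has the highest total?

Carlos: 73·6 + 111·6 + 129·6 + 281·6 + 53·6 + 159·2 = 4200
Priya: 73·1 + 111·2 + 129·5 + 281·5 + 53·4 + 159·3 = 3034
Aisha: 73·5 + 111·5 + 129·1 + 281·4 + 53·1 + 159·6 = 3180
Mei: 73·3 + 111·4 + 129·2 + 281·1 + 53·2 + 159·1 = 1467
Ivan: 73·2 + 111·1 + 129·4 + 281·3 + 53·3 + 159·5 = 2570
Yuki: 73·4 + 111·3 + 129·3 + 281·2 + 53·5 + 159·4 = 2475
Carlos has the highest Borda score (4200).

Carlos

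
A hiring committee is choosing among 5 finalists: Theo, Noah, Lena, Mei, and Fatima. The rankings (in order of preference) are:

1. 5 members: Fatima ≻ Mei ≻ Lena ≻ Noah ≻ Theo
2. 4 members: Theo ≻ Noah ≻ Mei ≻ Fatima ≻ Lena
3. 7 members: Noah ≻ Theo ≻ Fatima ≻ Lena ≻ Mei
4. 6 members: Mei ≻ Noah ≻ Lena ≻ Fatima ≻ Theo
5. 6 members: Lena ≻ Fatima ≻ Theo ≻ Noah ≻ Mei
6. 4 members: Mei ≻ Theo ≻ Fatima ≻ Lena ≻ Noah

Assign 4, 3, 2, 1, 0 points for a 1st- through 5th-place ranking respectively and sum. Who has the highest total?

Theo: 5·0 + 4·4 + 7·3 + 6·0 + 6·2 + 4·3 = 61
Noah: 5·1 + 4·3 + 7·4 + 6·3 + 6·1 + 4·0 = 69
Lena: 5·2 + 4·0 + 7·1 + 6·2 + 6·4 + 4·1 = 57
Mei: 5·3 + 4·2 + 7·0 + 6·4 + 6·0 + 4·4 = 63
Fatima: 5·4 + 4·1 + 7·2 + 6·1 + 6·3 + 4·2 = 70
Fatima has the highest Borda score (70).

Fatima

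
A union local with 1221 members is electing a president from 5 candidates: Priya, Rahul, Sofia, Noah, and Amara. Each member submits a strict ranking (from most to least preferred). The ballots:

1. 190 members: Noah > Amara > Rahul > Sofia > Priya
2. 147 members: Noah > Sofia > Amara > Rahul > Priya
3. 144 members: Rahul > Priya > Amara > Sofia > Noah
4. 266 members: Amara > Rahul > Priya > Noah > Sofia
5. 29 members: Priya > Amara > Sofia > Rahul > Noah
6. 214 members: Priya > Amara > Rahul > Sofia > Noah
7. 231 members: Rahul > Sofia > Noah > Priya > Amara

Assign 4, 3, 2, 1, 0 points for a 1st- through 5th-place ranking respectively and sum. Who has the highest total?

Rahul

Priya: 190·0 + 147·0 + 144·3 + 266·2 + 29·4 + 214·4 + 231·1 = 2167
Rahul: 190·2 + 147·1 + 144·4 + 266·3 + 29·1 + 214·2 + 231·4 = 3282
Sofia: 190·1 + 147·3 + 144·1 + 266·0 + 29·2 + 214·1 + 231·3 = 1740
Noah: 190·4 + 147·4 + 144·0 + 266·1 + 29·0 + 214·0 + 231·2 = 2076
Amara: 190·3 + 147·2 + 144·2 + 266·4 + 29·3 + 214·3 + 231·0 = 2945
Rahul has the highest Borda score (3282).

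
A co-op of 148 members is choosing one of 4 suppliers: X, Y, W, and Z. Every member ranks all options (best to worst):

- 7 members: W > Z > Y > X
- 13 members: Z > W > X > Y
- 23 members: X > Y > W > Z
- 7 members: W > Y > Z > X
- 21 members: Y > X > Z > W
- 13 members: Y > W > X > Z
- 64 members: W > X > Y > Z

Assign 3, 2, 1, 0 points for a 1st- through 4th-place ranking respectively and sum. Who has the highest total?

X: 7·0 + 13·1 + 23·3 + 7·0 + 21·2 + 13·1 + 64·2 = 265
Y: 7·1 + 13·0 + 23·2 + 7·2 + 21·3 + 13·3 + 64·1 = 233
W: 7·3 + 13·2 + 23·1 + 7·3 + 21·0 + 13·2 + 64·3 = 309
Z: 7·2 + 13·3 + 23·0 + 7·1 + 21·1 + 13·0 + 64·0 = 81
W has the highest Borda score (309).

W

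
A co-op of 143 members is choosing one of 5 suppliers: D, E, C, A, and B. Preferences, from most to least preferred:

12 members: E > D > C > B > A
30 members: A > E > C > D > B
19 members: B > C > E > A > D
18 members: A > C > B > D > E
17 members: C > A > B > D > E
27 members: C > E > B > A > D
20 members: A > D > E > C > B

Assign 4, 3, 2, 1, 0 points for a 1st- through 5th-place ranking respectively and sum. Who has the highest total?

D: 12·3 + 30·1 + 19·0 + 18·1 + 17·1 + 27·0 + 20·3 = 161
E: 12·4 + 30·3 + 19·2 + 18·0 + 17·0 + 27·3 + 20·2 = 297
C: 12·2 + 30·2 + 19·3 + 18·3 + 17·4 + 27·4 + 20·1 = 391
A: 12·0 + 30·4 + 19·1 + 18·4 + 17·3 + 27·1 + 20·4 = 369
B: 12·1 + 30·0 + 19·4 + 18·2 + 17·2 + 27·2 + 20·0 = 212
C has the highest Borda score (391).

C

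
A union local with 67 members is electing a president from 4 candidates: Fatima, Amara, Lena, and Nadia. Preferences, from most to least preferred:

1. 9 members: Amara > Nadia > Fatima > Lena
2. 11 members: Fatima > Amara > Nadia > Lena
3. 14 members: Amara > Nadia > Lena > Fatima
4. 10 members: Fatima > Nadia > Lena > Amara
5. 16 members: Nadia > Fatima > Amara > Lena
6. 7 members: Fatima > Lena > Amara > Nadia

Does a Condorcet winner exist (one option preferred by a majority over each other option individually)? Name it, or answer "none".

none

Checking pairwise contests:
Nadia beats Fatima 39–28.
Fatima beats Amara 44–23.
Fatima beats Lena 53–14.
Amara beats Nadia 41–26.
Every option loses at least one head-to-head, so there is no Condorcet winner.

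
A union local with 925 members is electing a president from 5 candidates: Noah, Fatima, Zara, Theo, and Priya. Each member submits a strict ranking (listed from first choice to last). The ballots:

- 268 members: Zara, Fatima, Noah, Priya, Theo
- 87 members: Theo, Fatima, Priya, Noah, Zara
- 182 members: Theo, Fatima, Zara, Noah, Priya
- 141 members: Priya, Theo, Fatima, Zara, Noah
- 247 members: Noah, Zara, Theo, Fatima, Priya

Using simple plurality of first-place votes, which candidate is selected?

Theo

First-place votes: Noah 247, Fatima 0, Zara 268, Theo 269, Priya 141.
Theo has the most first-place votes.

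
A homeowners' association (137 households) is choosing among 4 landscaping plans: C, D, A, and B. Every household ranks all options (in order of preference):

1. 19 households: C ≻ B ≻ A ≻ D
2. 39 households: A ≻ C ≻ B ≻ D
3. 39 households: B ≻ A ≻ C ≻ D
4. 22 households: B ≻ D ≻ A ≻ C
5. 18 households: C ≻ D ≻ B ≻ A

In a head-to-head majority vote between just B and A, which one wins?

Voters preferring B to A: 98; preferring A to B: 39.
B wins the head-to-head.

B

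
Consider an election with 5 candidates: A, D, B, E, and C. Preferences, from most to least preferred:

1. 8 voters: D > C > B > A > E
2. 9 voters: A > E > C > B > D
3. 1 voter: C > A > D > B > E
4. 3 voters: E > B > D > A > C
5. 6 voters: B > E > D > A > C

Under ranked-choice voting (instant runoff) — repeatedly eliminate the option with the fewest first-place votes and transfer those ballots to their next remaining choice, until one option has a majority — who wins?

B

Round 1: A 9, D 8, B 6, E 3, C 1. Eliminate C.
Round 2: A 10, D 8, B 6, E 3. Eliminate E.
Round 3: A 10, D 8, B 9. Eliminate D.
Round 4: A 10, B 17. B has a majority.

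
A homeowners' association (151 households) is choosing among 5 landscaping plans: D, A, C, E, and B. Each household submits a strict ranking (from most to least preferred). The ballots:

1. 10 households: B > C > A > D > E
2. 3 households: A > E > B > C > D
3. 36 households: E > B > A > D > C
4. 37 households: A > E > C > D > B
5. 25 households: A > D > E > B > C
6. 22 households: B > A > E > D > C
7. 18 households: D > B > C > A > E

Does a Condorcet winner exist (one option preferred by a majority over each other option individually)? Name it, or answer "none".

none

Checking pairwise contests:
A beats D 133–18.
B beats A 86–65.
D beats C 101–50.
A beats E 115–36.
D beats B 80–71.
Every option loses at least one head-to-head, so there is no Condorcet winner.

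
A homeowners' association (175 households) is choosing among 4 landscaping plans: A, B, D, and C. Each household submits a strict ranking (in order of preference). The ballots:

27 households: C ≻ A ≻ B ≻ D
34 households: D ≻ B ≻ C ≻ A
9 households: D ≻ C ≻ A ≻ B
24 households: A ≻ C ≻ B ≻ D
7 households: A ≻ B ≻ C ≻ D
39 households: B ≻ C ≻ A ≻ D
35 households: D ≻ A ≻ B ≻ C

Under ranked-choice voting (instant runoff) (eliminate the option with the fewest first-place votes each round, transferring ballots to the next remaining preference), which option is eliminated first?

Round 1: A 31, B 39, D 78, C 27. Eliminate C.

C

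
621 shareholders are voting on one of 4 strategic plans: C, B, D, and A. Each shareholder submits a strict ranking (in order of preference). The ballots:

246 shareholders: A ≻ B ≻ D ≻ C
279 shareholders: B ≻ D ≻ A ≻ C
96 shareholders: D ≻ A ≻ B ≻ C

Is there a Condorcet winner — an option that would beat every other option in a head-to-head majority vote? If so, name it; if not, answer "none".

none

Checking pairwise contests:
B beats C 621–0.
A beats B 342–279.
B beats D 525–96.
D beats A 375–246.
Every option loses at least one head-to-head, so there is no Condorcet winner.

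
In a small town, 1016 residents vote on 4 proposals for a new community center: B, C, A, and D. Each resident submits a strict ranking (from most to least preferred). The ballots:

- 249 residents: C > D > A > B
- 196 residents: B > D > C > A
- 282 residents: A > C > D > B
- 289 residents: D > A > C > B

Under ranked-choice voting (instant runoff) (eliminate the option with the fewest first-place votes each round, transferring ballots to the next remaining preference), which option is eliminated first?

Round 1: B 196, C 249, A 282, D 289. Eliminate B.

B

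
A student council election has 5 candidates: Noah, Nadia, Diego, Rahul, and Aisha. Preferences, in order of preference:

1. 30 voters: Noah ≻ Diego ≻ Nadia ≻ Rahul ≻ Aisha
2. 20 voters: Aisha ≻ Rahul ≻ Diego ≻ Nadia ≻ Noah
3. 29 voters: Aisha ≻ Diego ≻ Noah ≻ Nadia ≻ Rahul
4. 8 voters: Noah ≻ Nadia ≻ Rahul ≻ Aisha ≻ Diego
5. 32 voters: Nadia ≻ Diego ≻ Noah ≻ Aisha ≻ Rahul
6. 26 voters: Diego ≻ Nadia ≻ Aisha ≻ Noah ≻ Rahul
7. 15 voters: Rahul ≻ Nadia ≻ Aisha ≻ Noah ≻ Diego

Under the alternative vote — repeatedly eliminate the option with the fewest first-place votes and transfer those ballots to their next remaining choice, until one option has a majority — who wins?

Nadia

Round 1: Noah 38, Nadia 32, Diego 26, Rahul 15, Aisha 49. Eliminate Rahul.
Round 2: Noah 38, Nadia 47, Diego 26, Aisha 49. Eliminate Diego.
Round 3: Noah 38, Nadia 73, Aisha 49. Eliminate Noah.
Round 4: Nadia 111, Aisha 49. Nadia has a majority.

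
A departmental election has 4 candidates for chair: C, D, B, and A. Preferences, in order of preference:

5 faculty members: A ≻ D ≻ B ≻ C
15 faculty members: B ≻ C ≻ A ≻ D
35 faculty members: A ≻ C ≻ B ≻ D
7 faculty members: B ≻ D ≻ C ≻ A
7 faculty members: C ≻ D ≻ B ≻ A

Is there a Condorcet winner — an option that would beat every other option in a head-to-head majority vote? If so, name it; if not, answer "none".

A vs C: 40–29 for A.
A vs D: 55–14 for A.
A vs B: 40–29 for A.
A beats every other option head-to-head.

A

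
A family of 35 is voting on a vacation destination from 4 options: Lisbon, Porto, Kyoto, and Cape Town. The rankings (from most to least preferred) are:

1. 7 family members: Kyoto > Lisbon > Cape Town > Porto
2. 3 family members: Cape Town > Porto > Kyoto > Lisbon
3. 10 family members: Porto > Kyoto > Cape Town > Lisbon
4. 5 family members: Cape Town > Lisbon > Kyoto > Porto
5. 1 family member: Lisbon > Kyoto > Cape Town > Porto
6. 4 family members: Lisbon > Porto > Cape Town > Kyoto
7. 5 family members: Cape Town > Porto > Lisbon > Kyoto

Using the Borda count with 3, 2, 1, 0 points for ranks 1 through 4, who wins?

Cape Town

Lisbon: 7·2 + 3·0 + 10·0 + 5·2 + 1·3 + 4·3 + 5·1 = 44
Porto: 7·0 + 3·2 + 10·3 + 5·0 + 1·0 + 4·2 + 5·2 = 54
Kyoto: 7·3 + 3·1 + 10·2 + 5·1 + 1·2 + 4·0 + 5·0 = 51
Cape Town: 7·1 + 3·3 + 10·1 + 5·3 + 1·1 + 4·1 + 5·3 = 61
Cape Town has the highest Borda score (61).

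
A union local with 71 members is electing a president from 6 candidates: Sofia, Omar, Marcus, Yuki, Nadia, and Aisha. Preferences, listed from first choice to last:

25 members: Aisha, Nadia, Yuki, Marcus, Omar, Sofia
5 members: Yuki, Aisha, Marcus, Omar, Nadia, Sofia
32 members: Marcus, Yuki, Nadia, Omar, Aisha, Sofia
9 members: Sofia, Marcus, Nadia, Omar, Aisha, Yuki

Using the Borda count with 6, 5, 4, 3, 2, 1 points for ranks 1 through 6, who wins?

Sofia: 25·1 + 5·1 + 32·1 + 9·6 = 116
Omar: 25·2 + 5·3 + 32·3 + 9·3 = 188
Marcus: 25·3 + 5·4 + 32·6 + 9·5 = 332
Yuki: 25·4 + 5·6 + 32·5 + 9·1 = 299
Nadia: 25·5 + 5·2 + 32·4 + 9·4 = 299
Aisha: 25·6 + 5·5 + 32·2 + 9·2 = 257
Marcus has the highest Borda score (332).

Marcus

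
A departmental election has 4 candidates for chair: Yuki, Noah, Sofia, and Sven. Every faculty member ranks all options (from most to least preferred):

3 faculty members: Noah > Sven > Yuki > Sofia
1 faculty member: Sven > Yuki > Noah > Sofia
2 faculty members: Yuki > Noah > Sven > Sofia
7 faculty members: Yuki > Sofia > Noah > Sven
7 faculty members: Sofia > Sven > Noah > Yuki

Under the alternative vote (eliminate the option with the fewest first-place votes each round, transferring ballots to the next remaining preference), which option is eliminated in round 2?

Round 1: Yuki 9, Noah 3, Sofia 7, Sven 1. Eliminate Sven.
Round 2: Yuki 10, Noah 3, Sofia 7. Eliminate Noah.

Noah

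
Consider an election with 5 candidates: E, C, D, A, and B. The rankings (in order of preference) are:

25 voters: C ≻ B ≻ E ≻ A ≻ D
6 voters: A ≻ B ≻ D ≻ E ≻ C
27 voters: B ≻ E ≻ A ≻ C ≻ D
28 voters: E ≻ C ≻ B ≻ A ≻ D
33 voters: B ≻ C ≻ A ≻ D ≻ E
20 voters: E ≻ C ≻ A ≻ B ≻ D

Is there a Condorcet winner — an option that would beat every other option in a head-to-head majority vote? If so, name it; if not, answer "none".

Checking pairwise contests:
B beats E 91–48.
E beats C 81–58.
E beats D 100–39.
E beats A 100–39.
C beats B 73–66.
Every option loses at least one head-to-head, so there is no Condorcet winner.

none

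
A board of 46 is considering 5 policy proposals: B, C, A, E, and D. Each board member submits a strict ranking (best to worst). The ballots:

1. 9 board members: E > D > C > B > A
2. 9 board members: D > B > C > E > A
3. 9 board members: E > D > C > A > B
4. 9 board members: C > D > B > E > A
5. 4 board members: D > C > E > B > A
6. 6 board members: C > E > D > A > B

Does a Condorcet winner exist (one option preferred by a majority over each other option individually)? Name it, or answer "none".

none

Checking pairwise contests:
C beats B 37–9.
D beats C 31–15.
B beats A 31–15.
C beats E 28–18.
E beats D 24–22.
Every option loses at least one head-to-head, so there is no Condorcet winner.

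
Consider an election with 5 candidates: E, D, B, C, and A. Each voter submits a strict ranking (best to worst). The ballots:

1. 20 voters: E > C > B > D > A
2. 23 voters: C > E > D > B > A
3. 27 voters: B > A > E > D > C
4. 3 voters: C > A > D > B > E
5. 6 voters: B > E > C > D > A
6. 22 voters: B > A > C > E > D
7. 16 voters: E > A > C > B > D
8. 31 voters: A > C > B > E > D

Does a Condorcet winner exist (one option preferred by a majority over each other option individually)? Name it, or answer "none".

Checking pairwise contests:
B beats E 89–59.
E beats D 145–3.
C beats B 93–55.
A beats C 96–52.
B beats A 98–50.
Every option loses at least one head-to-head, so there is no Condorcet winner.

none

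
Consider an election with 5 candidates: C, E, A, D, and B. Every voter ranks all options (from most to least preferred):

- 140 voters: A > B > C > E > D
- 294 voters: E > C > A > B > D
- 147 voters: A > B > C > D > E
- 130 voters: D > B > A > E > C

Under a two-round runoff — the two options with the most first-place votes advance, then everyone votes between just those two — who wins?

A

Round 1 first-place votes: C 0, E 294, A 287, D 130, B 0.
E and A advance.
Runoff: E is preferred to A by 294 voters; A by 417.
A wins the runoff.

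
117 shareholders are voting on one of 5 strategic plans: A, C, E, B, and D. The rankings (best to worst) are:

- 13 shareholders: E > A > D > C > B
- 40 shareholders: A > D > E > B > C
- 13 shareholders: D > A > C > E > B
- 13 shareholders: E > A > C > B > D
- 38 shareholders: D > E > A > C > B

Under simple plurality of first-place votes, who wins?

D

First-place votes: A 40, C 0, E 26, B 0, D 51.
D has the most first-place votes.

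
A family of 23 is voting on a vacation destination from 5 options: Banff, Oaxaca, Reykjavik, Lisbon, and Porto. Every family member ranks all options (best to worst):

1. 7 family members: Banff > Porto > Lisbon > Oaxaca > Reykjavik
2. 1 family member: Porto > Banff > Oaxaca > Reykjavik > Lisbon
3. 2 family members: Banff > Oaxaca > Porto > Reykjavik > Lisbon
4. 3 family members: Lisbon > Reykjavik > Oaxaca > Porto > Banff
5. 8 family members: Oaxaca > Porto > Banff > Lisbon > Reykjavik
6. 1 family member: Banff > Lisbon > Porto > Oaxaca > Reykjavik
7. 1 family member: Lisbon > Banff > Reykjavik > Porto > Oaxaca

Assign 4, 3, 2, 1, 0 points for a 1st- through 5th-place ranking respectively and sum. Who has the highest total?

Banff: 7·4 + 1·3 + 2·4 + 3·0 + 8·2 + 1·4 + 1·3 = 62
Oaxaca: 7·1 + 1·2 + 2·3 + 3·2 + 8·4 + 1·1 + 1·0 = 54
Reykjavik: 7·0 + 1·1 + 2·1 + 3·3 + 8·0 + 1·0 + 1·2 = 14
Lisbon: 7·2 + 1·0 + 2·0 + 3·4 + 8·1 + 1·3 + 1·4 = 41
Porto: 7·3 + 1·4 + 2·2 + 3·1 + 8·3 + 1·2 + 1·1 = 59
Banff has the highest Borda score (62).

Banff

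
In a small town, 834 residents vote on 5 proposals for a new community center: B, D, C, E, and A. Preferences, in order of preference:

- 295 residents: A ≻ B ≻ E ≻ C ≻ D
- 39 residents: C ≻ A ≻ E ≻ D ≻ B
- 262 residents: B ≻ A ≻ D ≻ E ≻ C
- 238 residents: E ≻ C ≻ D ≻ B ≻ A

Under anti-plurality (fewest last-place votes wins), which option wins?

E

Last-place votes: B 39, D 295, C 262, E 0, A 238.
E is ranked last by the fewest voters, so E wins.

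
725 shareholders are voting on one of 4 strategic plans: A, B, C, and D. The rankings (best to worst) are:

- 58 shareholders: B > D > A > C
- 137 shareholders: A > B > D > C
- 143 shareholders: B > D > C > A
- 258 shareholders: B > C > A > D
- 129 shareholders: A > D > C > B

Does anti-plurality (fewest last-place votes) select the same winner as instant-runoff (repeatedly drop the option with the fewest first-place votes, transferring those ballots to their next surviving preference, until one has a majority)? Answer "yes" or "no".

Anti-plurality — last-place votes: A 143, B 129, C 195, D 258. Winner: B.
Instant-runoff — R1 A 266, B 459, C 0, D 0 (B winner). Winner: B.
The two methods agree.

yes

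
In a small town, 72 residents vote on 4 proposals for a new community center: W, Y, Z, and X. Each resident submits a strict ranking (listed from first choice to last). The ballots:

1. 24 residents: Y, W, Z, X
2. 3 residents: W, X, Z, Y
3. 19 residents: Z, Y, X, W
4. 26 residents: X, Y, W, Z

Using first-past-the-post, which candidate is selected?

X

First-place votes: W 3, Y 24, Z 19, X 26.
X has the most first-place votes.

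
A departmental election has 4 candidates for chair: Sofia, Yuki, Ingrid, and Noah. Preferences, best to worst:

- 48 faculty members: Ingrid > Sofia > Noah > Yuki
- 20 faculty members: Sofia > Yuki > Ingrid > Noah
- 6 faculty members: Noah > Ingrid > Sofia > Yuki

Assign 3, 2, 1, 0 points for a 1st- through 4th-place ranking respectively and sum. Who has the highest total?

Ingrid

Sofia: 48·2 + 20·3 + 6·1 = 162
Yuki: 48·0 + 20·2 + 6·0 = 40
Ingrid: 48·3 + 20·1 + 6·2 = 176
Noah: 48·1 + 20·0 + 6·3 = 66
Ingrid has the highest Borda score (176).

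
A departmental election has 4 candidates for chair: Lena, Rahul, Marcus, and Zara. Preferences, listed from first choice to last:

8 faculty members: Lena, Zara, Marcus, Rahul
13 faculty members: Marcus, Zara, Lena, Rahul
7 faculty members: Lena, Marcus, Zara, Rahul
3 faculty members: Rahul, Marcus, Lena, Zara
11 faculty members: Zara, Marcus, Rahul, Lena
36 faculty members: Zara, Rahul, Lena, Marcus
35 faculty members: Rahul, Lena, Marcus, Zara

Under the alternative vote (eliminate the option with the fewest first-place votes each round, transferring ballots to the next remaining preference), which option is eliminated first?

Round 1: Lena 15, Rahul 38, Marcus 13, Zara 47. Eliminate Marcus.

Marcus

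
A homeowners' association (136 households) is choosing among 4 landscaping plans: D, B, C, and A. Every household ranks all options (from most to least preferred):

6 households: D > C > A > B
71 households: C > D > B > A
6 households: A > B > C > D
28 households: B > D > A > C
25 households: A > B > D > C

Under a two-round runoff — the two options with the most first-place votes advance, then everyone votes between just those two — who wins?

Round 1 first-place votes: D 6, B 28, C 71, A 31.
C and A advance.
Runoff: C is preferred to A by 77 voters; A by 59.
C wins the runoff.

C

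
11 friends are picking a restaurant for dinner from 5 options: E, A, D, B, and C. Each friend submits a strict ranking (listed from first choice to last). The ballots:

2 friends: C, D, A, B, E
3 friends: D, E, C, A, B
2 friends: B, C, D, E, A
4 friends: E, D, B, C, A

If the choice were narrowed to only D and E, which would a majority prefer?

Voters preferring D to E: 7; preferring E to D: 4.
D wins the head-to-head.

D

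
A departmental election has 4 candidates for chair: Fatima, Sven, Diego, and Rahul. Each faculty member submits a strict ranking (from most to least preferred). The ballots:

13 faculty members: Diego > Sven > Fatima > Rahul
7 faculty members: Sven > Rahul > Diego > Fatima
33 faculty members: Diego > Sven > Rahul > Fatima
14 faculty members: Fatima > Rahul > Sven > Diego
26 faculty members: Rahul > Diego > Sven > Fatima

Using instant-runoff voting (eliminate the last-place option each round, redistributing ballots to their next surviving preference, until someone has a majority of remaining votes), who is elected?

Rahul

Round 1: Fatima 14, Sven 7, Diego 46, Rahul 26. Eliminate Sven.
Round 2: Fatima 14, Diego 46, Rahul 33. Eliminate Fatima.
Round 3: Diego 46, Rahul 47. Rahul has a majority.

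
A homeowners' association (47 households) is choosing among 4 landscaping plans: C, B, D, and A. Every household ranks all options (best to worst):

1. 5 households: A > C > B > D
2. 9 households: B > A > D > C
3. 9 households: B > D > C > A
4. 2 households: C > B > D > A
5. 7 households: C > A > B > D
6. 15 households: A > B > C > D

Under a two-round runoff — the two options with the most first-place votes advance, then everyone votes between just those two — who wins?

Round 1 first-place votes: C 9, B 18, D 0, A 20.
A and B advance.
Runoff: A is preferred to B by 27 voters; B by 20.
A wins the runoff.

A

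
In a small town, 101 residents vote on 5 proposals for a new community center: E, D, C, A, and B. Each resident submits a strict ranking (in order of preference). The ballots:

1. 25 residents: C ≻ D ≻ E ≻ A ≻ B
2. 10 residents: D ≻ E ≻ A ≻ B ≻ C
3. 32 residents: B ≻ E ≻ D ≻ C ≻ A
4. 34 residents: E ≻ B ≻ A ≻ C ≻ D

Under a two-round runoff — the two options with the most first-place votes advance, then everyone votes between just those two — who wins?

E

Round 1 first-place votes: E 34, D 10, C 25, A 0, B 32.
E and B advance.
Runoff: E is preferred to B by 69 voters; B by 32.
E wins the runoff.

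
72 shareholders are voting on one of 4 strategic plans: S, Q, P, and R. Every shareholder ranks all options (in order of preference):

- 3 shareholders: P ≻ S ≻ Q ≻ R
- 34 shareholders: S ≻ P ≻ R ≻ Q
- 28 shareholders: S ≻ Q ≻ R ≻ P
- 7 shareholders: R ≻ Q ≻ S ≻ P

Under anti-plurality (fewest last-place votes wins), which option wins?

Last-place votes: S 0, Q 34, P 35, R 3.
S is ranked last by the fewest voters, so S wins.

S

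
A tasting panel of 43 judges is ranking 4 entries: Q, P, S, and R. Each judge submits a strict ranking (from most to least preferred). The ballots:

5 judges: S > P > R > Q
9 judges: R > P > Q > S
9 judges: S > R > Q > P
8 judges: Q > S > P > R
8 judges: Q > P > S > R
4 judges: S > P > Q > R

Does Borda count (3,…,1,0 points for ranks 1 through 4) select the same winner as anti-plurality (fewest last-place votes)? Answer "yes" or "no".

Borda — scores: Q 70, P 60, S 78, R 50. Winner: S.
Anti-plurality — last-place votes: Q 5, P 9, S 9, R 20. Winner: Q.
The two methods disagree.

no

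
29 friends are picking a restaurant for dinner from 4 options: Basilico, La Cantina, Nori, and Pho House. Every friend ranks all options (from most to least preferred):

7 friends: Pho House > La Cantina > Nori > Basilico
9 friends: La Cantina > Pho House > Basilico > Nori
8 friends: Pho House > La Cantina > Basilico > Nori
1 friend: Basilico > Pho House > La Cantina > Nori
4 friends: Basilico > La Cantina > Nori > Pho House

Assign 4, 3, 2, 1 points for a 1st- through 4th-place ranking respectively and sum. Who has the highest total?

La Cantina

Basilico: 7·1 + 9·2 + 8·2 + 1·4 + 4·4 = 61
La Cantina: 7·3 + 9·4 + 8·3 + 1·2 + 4·3 = 95
Nori: 7·2 + 9·1 + 8·1 + 1·1 + 4·2 = 40
Pho House: 7·4 + 9·3 + 8·4 + 1·3 + 4·1 = 94
La Cantina has the highest Borda score (95).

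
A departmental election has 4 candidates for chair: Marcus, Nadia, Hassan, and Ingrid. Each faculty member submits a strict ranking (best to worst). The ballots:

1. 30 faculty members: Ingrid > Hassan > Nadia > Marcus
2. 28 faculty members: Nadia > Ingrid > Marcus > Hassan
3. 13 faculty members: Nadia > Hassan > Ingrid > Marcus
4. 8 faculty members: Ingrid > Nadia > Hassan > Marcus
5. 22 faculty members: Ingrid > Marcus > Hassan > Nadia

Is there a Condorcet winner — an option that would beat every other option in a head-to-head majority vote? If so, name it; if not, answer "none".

Ingrid

Ingrid vs Marcus: 101–0 for Ingrid.
Ingrid vs Nadia: 60–41 for Ingrid.
Ingrid vs Hassan: 88–13 for Ingrid.
Ingrid beats every other option head-to-head.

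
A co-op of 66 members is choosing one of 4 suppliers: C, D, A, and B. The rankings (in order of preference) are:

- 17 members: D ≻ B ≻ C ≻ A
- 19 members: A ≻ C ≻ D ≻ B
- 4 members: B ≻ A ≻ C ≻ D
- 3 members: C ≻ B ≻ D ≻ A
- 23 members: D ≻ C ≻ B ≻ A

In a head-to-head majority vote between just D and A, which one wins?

Voters preferring D to A: 43; preferring A to D: 23.
D wins the head-to-head.

D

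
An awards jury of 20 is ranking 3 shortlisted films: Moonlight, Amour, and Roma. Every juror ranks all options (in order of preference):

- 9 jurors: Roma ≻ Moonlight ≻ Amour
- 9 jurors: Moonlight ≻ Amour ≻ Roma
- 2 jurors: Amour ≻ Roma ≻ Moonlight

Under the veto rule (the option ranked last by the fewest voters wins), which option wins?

Last-place votes: Moonlight 2, Amour 9, Roma 9.
Moonlight is ranked last by the fewest voters, so Moonlight wins.

Moonlight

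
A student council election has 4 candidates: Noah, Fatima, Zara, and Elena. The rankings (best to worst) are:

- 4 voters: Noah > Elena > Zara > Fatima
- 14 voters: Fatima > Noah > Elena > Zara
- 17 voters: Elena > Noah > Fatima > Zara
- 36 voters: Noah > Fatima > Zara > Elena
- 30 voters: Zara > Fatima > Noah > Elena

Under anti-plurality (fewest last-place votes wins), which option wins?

Noah

Last-place votes: Noah 0, Fatima 4, Zara 31, Elena 66.
Noah is ranked last by the fewest voters, so Noah wins.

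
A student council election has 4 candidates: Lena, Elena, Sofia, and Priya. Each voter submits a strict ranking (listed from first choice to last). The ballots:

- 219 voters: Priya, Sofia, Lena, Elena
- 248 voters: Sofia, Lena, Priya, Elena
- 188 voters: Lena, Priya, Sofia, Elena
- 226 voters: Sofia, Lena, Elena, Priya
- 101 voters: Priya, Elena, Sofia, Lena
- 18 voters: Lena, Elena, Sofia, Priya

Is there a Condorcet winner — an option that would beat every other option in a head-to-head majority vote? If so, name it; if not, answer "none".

none

Checking pairwise contests:
Sofia beats Lena 794–206.
Lena beats Elena 899–101.
Priya beats Sofia 508–492.
Lena beats Priya 680–320.
Every option loses at least one head-to-head, so there is no Condorcet winner.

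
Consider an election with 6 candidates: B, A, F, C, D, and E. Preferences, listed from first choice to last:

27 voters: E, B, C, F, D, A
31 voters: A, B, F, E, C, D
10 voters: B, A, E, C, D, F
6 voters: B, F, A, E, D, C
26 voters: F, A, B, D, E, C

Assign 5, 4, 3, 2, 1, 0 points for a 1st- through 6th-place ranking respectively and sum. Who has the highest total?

B: 27·4 + 31·4 + 10·5 + 6·5 + 26·3 = 390
A: 27·0 + 31·5 + 10·4 + 6·3 + 26·4 = 317
F: 27·2 + 31·3 + 10·0 + 6·4 + 26·5 = 301
C: 27·3 + 31·1 + 10·2 + 6·0 + 26·0 = 132
D: 27·1 + 31·0 + 10·1 + 6·1 + 26·2 = 95
E: 27·5 + 31·2 + 10·3 + 6·2 + 26·1 = 265
B has the highest Borda score (390).

B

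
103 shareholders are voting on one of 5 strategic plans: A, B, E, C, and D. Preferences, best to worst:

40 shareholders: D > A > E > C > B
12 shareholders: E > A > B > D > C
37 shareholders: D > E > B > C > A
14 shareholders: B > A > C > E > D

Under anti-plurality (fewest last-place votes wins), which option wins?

Last-place votes: A 37, B 40, E 0, C 12, D 14.
E is ranked last by the fewest voters, so E wins.

E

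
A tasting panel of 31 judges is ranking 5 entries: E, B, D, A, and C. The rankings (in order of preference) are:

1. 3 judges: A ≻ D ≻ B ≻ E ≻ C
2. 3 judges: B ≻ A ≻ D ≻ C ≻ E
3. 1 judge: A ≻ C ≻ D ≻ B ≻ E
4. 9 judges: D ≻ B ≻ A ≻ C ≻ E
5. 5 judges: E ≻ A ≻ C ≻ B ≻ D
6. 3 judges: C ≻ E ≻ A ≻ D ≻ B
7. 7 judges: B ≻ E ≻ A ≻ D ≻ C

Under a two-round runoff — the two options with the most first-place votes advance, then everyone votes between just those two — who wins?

Round 1 first-place votes: E 5, B 10, D 9, A 4, C 3.
B and D advance.
Runoff: B is preferred to D by 15 voters; D by 16.
D wins the runoff.

D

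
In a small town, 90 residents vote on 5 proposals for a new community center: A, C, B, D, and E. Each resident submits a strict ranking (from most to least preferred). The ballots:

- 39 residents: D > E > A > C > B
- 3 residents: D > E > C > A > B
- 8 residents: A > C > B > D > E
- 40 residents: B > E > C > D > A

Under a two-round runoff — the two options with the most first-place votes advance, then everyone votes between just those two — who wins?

Round 1 first-place votes: A 8, C 0, B 40, D 42, E 0.
D and B advance.
Runoff: D is preferred to B by 42 voters; B by 48.
B wins the runoff.

B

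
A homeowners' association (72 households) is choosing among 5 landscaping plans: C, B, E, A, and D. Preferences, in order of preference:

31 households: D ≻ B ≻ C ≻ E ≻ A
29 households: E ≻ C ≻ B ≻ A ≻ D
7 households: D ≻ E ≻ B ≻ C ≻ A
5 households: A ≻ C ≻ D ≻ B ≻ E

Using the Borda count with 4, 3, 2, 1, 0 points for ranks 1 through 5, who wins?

C: 31·2 + 29·3 + 7·1 + 5·3 = 171
B: 31·3 + 29·2 + 7·2 + 5·1 = 170
E: 31·1 + 29·4 + 7·3 + 5·0 = 168
A: 31·0 + 29·1 + 7·0 + 5·4 = 49
D: 31·4 + 29·0 + 7·4 + 5·2 = 162
C has the highest Borda score (171).

C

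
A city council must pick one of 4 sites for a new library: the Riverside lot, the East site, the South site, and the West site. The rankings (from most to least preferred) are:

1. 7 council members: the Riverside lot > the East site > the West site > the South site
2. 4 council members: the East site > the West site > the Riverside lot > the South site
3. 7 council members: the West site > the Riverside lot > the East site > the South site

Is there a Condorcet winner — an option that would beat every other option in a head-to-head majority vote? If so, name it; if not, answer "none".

none

Checking pairwise contests:
the West site beats the Riverside lot 11–7.
the Riverside lot beats the East site 14–4.
the Riverside lot beats the South site 18–0.
the East site beats the West site 11–7.
Every option loses at least one head-to-head, so there is no Condorcet winner.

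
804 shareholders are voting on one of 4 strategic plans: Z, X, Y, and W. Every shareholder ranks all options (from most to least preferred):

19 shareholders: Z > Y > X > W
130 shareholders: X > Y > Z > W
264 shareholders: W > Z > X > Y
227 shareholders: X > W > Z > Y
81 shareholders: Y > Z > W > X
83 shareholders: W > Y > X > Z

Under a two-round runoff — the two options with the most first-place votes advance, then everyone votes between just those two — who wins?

Round 1 first-place votes: Z 19, X 357, Y 81, W 347.
X and W advance.
Runoff: X is preferred to W by 376 voters; W by 428.
W wins the runoff.

W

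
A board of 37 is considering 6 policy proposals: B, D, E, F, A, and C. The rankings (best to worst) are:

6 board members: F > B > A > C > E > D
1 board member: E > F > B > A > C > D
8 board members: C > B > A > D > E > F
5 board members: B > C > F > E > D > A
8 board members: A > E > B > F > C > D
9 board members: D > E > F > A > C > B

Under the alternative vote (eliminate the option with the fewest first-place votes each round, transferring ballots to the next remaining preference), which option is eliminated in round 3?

Round 1: B 5, D 9, E 1, F 6, A 8, C 8. Eliminate E.
Round 2: B 5, D 9, F 7, A 8, C 8. Eliminate B.
Round 3: D 9, F 7, A 8, C 13. Eliminate F.

F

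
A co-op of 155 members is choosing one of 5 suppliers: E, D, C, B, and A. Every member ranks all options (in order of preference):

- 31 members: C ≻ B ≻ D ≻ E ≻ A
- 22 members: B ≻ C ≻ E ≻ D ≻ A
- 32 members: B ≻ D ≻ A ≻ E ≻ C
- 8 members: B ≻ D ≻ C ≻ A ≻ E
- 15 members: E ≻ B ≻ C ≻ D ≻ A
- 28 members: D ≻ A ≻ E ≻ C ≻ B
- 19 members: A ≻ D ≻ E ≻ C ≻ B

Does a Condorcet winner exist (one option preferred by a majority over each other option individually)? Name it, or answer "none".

none

Checking pairwise contests:
D beats E 118–37.
B beats D 108–47.
E beats C 94–61.
C beats B 78–77.
D beats A 136–19.
Every option loses at least one head-to-head, so there is no Condorcet winner.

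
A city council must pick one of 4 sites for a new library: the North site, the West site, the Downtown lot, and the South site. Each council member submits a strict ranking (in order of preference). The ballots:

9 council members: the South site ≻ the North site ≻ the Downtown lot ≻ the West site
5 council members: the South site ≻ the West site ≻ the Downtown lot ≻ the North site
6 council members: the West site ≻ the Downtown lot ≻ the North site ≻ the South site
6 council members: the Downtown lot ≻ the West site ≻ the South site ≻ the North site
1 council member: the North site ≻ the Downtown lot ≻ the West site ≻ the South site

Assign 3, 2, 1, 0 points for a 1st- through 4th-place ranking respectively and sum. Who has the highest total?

the South site

the North site: 9·2 + 5·0 + 6·1 + 6·0 + 1·3 = 27
the West site: 9·0 + 5·2 + 6·3 + 6·2 + 1·1 = 41
the Downtown lot: 9·1 + 5·1 + 6·2 + 6·3 + 1·2 = 46
the South site: 9·3 + 5·3 + 6·0 + 6·1 + 1·0 = 48
the South site has the highest Borda score (48).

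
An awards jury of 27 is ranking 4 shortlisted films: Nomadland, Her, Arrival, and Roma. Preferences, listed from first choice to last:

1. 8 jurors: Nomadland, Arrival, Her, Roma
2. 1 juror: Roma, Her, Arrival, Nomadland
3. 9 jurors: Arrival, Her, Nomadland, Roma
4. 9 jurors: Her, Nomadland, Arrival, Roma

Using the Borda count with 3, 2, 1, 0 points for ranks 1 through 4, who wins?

Nomadland: 8·3 + 1·0 + 9·1 + 9·2 = 51
Her: 8·1 + 1·2 + 9·2 + 9·3 = 55
Arrival: 8·2 + 1·1 + 9·3 + 9·1 = 53
Roma: 8·0 + 1·3 + 9·0 + 9·0 = 3
Her has the highest Borda score (55).

Her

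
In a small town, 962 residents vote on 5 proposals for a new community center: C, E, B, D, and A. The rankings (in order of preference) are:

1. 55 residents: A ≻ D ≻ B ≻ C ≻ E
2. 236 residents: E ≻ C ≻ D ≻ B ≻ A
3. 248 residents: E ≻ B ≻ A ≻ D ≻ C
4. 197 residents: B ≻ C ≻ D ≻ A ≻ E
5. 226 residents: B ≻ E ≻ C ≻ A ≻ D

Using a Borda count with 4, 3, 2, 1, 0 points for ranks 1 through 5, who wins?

C: 55·1 + 236·3 + 248·0 + 197·3 + 226·2 = 1806
E: 55·0 + 236·4 + 248·4 + 197·0 + 226·3 = 2614
B: 55·2 + 236·1 + 248·3 + 197·4 + 226·4 = 2782
D: 55·3 + 236·2 + 248·1 + 197·2 + 226·0 = 1279
A: 55·4 + 236·0 + 248·2 + 197·1 + 226·1 = 1139
B has the highest Borda score (2782).

B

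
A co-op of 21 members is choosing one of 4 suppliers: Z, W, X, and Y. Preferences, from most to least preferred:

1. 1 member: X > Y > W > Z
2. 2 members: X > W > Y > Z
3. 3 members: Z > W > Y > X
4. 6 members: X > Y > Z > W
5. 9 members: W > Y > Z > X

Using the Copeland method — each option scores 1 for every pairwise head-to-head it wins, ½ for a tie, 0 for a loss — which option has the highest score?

Z: beats X; loses to W and Y → score 1.
W: beats Z, X, and Y → score 3.
X: loses to Z, W, and Y → score 0.
Y: beats Z and X; loses to W → score 2.
W has the best pairwise record.

W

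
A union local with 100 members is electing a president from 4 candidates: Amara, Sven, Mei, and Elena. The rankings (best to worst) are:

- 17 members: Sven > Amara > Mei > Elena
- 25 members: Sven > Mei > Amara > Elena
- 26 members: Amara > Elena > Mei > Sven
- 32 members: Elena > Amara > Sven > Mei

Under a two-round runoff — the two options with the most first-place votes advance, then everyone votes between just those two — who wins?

Elena

Round 1 first-place votes: Amara 26, Sven 42, Mei 0, Elena 32.
Sven and Elena advance.
Runoff: Sven is preferred to Elena by 42 voters; Elena by 58.
Elena wins the runoff.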